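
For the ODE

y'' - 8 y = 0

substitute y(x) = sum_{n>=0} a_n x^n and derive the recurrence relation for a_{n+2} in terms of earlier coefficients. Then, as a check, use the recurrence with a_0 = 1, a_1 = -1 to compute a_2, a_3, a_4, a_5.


Substitute y = sum_n a_n x^n into y'' + (const) y = 0.
y''(x) = sum_{n>=0} (n+2)(n+1) a_{n+2} x^n.
The ODE becomes sum_n [(n+2)(n+1) a_{n+2} - 8 a_n] x^n = 0.
Setting each coefficient to zero gives the recurrence:
  (n+2)(n+1) a_{n+2} - 8 a_n = 0,
  a_{n+2} = 8 / ((n+1)(n+2)) a_n.

Check with a_0 = 1, a_1 = -1 (apply the recurrence for n = 0, 1, 2, 3): a_0 = 1, a_1 = -1, a_2 = 4, a_3 = -4/3, a_4 = 8/3, a_5 = -8/15.

a_{n+2} = 8/((n+1)(n+2)) * a_n; check: a_0 = 1, a_1 = -1, a_2 = 4, a_3 = -4/3, a_4 = 8/3, a_5 = -8/15


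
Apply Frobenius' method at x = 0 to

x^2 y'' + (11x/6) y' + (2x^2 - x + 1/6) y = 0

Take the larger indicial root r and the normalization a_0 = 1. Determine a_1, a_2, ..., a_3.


Write in Frobenius form y'' + (p(x)/x) y' + (q(x)/x^2) y = 0:
  p(x) = 11/6,  q(x) = 2x^2 - x + 1/6.
Indicial equation: r(r-1) + (11/6) r + (1/6) = 0 -> roots r_1 = -1/3, r_2 = -1/2.
Take r = r_1 = -1/3. Let y(x) = x^r sum_{n>=0} a_n x^n with a_0 = 1.
Substitute y = x^r sum a_n x^n and match x^{r+n}. The recurrence is
  D(n) a_n - 1 a_{n-1} + 2 a_{n-2} = 0,  where D(n) = (r+n)(r+n-1) + (11/6)(r+n) + (1/6).
  a_n = [1 a_{n-1} - 2 a_{n-2}] / D(n).
Since the indicial polynomial factors as (r - r_1)(r - r_2), D(n) = (r_1 + n - r_1)(r_1 + n - r_2) = n(n + 1/6).
Evaluating step by step (a_0 = 1):
  n = 1: D(1) = 1(1 + 1/6) = 7/6; numerator = 1(1) = 1; a_1 = (1)/(7/6) = 6/7
  n = 2: D(2) = 2(2 + 1/6) = 13/3; numerator = 1(6/7) - 2(1) = -8/7; a_2 = (-8/7)/(13/3) = -24/91
  n = 3: D(3) = 3(3 + 1/6) = 19/2; numerator = 1(-24/91) - 2(6/7) = -180/91; a_3 = (-180/91)/(19/2) = -360/1729

r = -1/3; a_0 = 1; a_1 = 6/7; a_2 = -24/91; a_3 = -360/1729


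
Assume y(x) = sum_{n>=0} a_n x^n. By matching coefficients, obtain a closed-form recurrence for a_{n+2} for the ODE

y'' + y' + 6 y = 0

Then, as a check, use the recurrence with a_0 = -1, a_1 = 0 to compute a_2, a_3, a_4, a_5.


Substitute y = sum_n a_n x^n.
y''(x) has coefficient (n+2)(n+1) a_{n+2} at x^n;
y'(x) has coefficient (n+1) a_{n+1} at x^n;
6 y(x) has coefficient 6 a_n at x^n.
Matching x^n: (n+2)(n+1) a_{n+2} + (n+1) a_{n+1} + 6 a_n = 0.
Thus a_{n+2} = [-(n+1) a_{n+1} - 6 a_n] / ((n+1)(n+2)).

Check with a_0 = -1, a_1 = 0 (apply the recurrence for n = 0, 1, 2, 3): a_0 = -1, a_1 = 0, a_2 = 3, a_3 = -1, a_4 = -5/4, a_5 = 11/20.

a_(n+2) = [-(n+1) a_(n+1) - 6 a_n] / ((n+1)(n+2)); check: a_0 = -1, a_1 = 0, a_2 = 3, a_3 = -1, a_4 = -5/4, a_5 = 11/20


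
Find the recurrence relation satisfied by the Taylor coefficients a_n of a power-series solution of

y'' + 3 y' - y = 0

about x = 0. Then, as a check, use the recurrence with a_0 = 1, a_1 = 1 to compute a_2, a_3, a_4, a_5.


Substitute y = sum_n a_n x^n.
y''(x) has coefficient (n+2)(n+1) a_{n+2} at x^n;
3 y'(x) has coefficient 3 (n+1) a_{n+1} at x^n;
-y(x) has coefficient -1 a_n at x^n.
Matching x^n: (n+2)(n+1) a_{n+2} + 3 (n+1) a_{n+1} - 1 a_n = 0.
Thus a_{n+2} = [-3 (n+1) a_{n+1} + 1 a_n] / ((n+1)(n+2)).

Check with a_0 = 1, a_1 = 1 (apply the recurrence for n = 0, 1, 2, 3): a_0 = 1, a_1 = 1, a_2 = -1, a_3 = 7/6, a_4 = -23/24, a_5 = 19/30.

a_(n+2) = [-3 (n+1) a_(n+1) + 1 a_n] / ((n+1)(n+2)); check: a_0 = 1, a_1 = 1, a_2 = -1, a_3 = 7/6, a_4 = -23/24, a_5 = 19/30


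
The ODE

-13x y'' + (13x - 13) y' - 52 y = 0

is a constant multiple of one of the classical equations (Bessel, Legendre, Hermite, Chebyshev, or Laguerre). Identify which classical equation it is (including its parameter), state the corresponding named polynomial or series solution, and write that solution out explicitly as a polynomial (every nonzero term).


All three coefficients share the factor -13; dividing through by -13 gives  x y'' + (1 - x) y' + 4 y = 0.
This matches the Laguerre equation x y'' + (1 - x) y' + n y = 0 with n = 4; the polynomial solution is L_4(x).
With y = sum_k a_k x^k, matching x^k gives (k+1)k a_{k+1} + (k+1) a_{k+1} - k a_k + n a_k = 0, i.e. (k+1)^2 a_{k+1} = (k - n) a_k = (k - 4) a_k. The right side vanishes at k = 4, so the series terminates at degree 4.
Standard normalization L_n(0) = 1 gives a_0 = 1. Work upward with a_{k+1} = (k - 4) a_k / (k+1)^2:
  a_1 = (0 - 4)(1) / 1^2 = -4/1 = -4
  a_2 = (1 - 4)(-4) / 2^2 = 12/4 = 3
  a_3 = (2 - 4)(3) / 3^2 = -6/9 = -2/3
  a_4 = (3 - 4)(-2/3) / 4^2 = (2/3)/16 = 1/24
Hence L_4(x) = x^4/24 - 2 x^3/3 + 3 x^2 - 4 x + 1.

L_4(x); series = x^4/24 - 2 x^3/3 + 3 x^2 - 4 x + 1


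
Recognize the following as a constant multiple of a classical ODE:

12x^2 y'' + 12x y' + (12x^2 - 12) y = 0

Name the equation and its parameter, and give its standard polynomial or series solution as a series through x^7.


All three coefficients share the factor 12; dividing through by 12 gives  x^2 y'' + x y' + (x^2 - 1) y = 0.
This matches the Bessel equation x^2 y'' + x y' + (x^2 - nu^2) y = 0 with nu^2 = 1, so nu = 1; the solution bounded at x = 0 is J_1(x).
Frobenius at x = 0: indicial roots ±nu; for r = nu the recurrence k(k + 2nu) c_k = -c_{k-2} gives the standard series J_nu(x) = sum_{k>=0} (-1)^k / (k! (k+nu)!) (x/2)^(2k+nu). Evaluate the first 4 terms:
  k = 0: (-1)^0 / (0! * 1! * 2^1) x^1 = 1/(1*1*2) x^1 = (1/2) x^1
  k = 1: (-1)^1 / (1! * 2! * 2^3) x^3 = -1/(1*2*8) x^3 = (-1/16) x^3
  k = 2: (-1)^2 / (2! * 3! * 2^5) x^5 = 1/(2*6*32) x^5 = (1/384) x^5
  k = 3: (-1)^3 / (3! * 4! * 2^7) x^7 = -1/(6*24*128) x^7 = (-1/18432) x^7
Hence J_1(x) = -x^7/18432 + x^5/384 - x^3/16 + x/2 + ....

J_1(x); series = -x^7/18432 + x^5/384 - x^3/16 + x/2


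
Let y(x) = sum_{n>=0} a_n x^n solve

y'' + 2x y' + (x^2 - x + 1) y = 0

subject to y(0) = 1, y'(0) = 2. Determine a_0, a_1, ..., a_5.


Ansatz: y(x) = sum_{n>=0} a_n x^n, so y'(x) = sum_{n>=1} n a_n x^(n-1) and y''(x) = sum_{n>=2} n(n-1) a_n x^(n-2).
Substitute into P(x) y'' + Q(x) y' + R(x) y = 0 with P(x) = 1, Q(x) = 2x, R(x) = x^2 - x + 1, and match powers of x.
Initial conditions: a_0 = 1, a_1 = 2.
Setting the coefficient of each power of x to zero and solving order by order (substituting the coefficients already found):
  x^0: 2 a_2 + a_0 = 0  ->  2 a_2 = -a_0 = -1  ->  a_2 = -1/2
  x^1: 6 a_3 + 3 a_1 - a_0 = 0  ->  6 a_3 = -3 a_1 + a_0 = -5  ->  a_3 = -5/6
  x^2: 12 a_4 + 5 a_2 - a_1 + a_0 = 0  ->  12 a_4 = -5 a_2 + a_1 - a_0 = 7/2  ->  a_4 = 7/24
  x^3: 20 a_5 + 7 a_3 - a_2 + a_1 = 0  ->  20 a_5 = -7 a_3 + a_2 - a_1 = 10/3  ->  a_5 = 1/6
Truncated series: y(x) = 1 + 2 x - (1/2) x^2 - (5/6) x^3 + (7/24) x^4 + (1/6) x^5 + O(x^6).

a_0 = 1; a_1 = 2; a_2 = -1/2; a_3 = -5/6; a_4 = 7/24; a_5 = 1/6


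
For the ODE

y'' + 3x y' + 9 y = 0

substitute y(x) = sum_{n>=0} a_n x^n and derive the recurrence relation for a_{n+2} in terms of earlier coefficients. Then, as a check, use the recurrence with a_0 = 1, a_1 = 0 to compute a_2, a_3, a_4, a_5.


Substitute y = sum_n a_n x^n.
y''(x) has coefficient (n+2)(n+1) a_{n+2} at x^n;
3 x y'(x) has coefficient 3 n a_n at x^n (shift);
9 y(x) has coefficient 9 a_n at x^n.
Matching x^n: (n+2)(n+1) a_{n+2} + (3n + 9) a_n = 0.
Thus a_{n+2} = (-3n - 9) / ((n+1)(n+2)) * a_n.

Check with a_0 = 1, a_1 = 0 (apply the recurrence for n = 0, 1, 2, 3): a_0 = 1, a_1 = 0, a_2 = -9/2, a_3 = 0, a_4 = 45/8, a_5 = 0.

a_(n+2) = (-3n - 9) / ((n+1)(n+2)) * a_n; check: a_0 = 1, a_1 = 0, a_2 = -9/2, a_3 = 0, a_4 = 45/8, a_5 = 0


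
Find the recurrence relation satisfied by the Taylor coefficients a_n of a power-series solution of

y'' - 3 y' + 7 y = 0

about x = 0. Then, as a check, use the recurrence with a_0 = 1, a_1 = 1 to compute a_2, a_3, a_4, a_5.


Substitute y = sum_n a_n x^n.
y''(x) has coefficient (n+2)(n+1) a_{n+2} at x^n;
-3 y'(x) has coefficient -3 (n+1) a_{n+1} at x^n;
7 y(x) has coefficient 7 a_n at x^n.
Matching x^n: (n+2)(n+1) a_{n+2} - 3 (n+1) a_{n+1} + 7 a_n = 0.
Thus a_{n+2} = [3 (n+1) a_{n+1} - 7 a_n] / ((n+1)(n+2)).

Check with a_0 = 1, a_1 = 1 (apply the recurrence for n = 0, 1, 2, 3): a_0 = 1, a_1 = 1, a_2 = -2, a_3 = -19/6, a_4 = -29/24, a_5 = 23/60.

a_(n+2) = [3 (n+1) a_(n+1) - 7 a_n] / ((n+1)(n+2)); check: a_0 = 1, a_1 = 1, a_2 = -2, a_3 = -19/6, a_4 = -29/24, a_5 = 23/60


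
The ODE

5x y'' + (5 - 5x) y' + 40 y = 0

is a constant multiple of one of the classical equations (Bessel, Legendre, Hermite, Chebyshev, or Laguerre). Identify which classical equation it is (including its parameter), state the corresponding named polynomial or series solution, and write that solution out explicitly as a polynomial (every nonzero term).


All three coefficients share the factor 5; dividing through by 5 gives  x y'' + (1 - x) y' + 8 y = 0.
This matches the Laguerre equation x y'' + (1 - x) y' + n y = 0 with n = 8; the polynomial solution is L_8(x).
With y = sum_k a_k x^k, matching x^k gives (k+1)k a_{k+1} + (k+1) a_{k+1} - k a_k + n a_k = 0, i.e. (k+1)^2 a_{k+1} = (k - n) a_k = (k - 8) a_k. The right side vanishes at k = 8, so the series terminates at degree 8.
Standard normalization L_n(0) = 1 gives a_0 = 1. Work upward with a_{k+1} = (k - 8) a_k / (k+1)^2:
  a_1 = (0 - 8)(1) / 1^2 = -8/1 = -8
  a_2 = (1 - 8)(-8) / 2^2 = 56/4 = 14
  a_3 = (2 - 8)(14) / 3^2 = -84/9 = -28/3
  a_4 = (3 - 8)(-28/3) / 4^2 = (140/3)/16 = 35/12
  a_5 = (4 - 8)(35/12) / 5^2 = (-35/3)/25 = -7/15
  a_6 = (5 - 8)(-7/15) / 6^2 = (7/5)/36 = 7/180
  a_7 = (6 - 8)(7/180) / 7^2 = (-7/90)/49 = -1/630
  a_8 = (7 - 8)(-1/630) / 8^2 = (1/630)/64 = 1/40320
Hence L_8(x) = x^8/40320 - x^7/630 + 7 x^6/180 - 7 x^5/15 + 35 x^4/12 - 28 x^3/3 + 14 x^2 - 8 x + 1.

L_8(x); series = x^8/40320 - x^7/630 + 7 x^6/180 - 7 x^5/15 + 35 x^4/12 - 28 x^3/3 + 14 x^2 - 8 x + 1


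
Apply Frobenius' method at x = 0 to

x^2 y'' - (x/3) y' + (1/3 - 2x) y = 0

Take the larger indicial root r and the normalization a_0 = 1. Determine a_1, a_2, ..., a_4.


Write in Frobenius form y'' + (p(x)/x) y' + (q(x)/x^2) y = 0:
  p(x) = -1/3,  q(x) = 1/3 - 2x.
Indicial equation: r(r-1) + (-1/3) r + (1/3) = 0 -> roots r_1 = 1, r_2 = 1/3.
Take r = r_1 = 1. Let y(x) = x^r sum_{n>=0} a_n x^n with a_0 = 1.
Substitute y = x^r sum a_n x^n and match x^{r+n}. The recurrence is
  D(n) a_n - 2 a_{n-1} = 0,  where D(n) = (r+n)(r+n-1) + (-1/3)(r+n) + (1/3).
  a_n = 2 / D(n) * a_{n-1}.
Since the indicial polynomial factors as (r - r_1)(r - r_2), D(n) = (r_1 + n - r_1)(r_1 + n - r_2) = n(n + 2/3).
Evaluating step by step (a_0 = 1):
  n = 1: D(1) = 1(1 + 2/3) = 5/3; numerator = 2(1) = 2; a_1 = (2)/(5/3) = 6/5
  n = 2: D(2) = 2(2 + 2/3) = 16/3; numerator = 2(6/5) = 12/5; a_2 = (12/5)/(16/3) = 9/20
  n = 3: D(3) = 3(3 + 2/3) = 11; numerator = 2(9/20) = 9/10; a_3 = (9/10)/(11) = 9/110
  n = 4: D(4) = 4(4 + 2/3) = 56/3; numerator = 2(9/110) = 9/55; a_4 = (9/55)/(56/3) = 27/3080

r = 1; a_0 = 1; a_1 = 6/5; a_2 = 9/20; a_3 = 9/110; a_4 = 27/3080


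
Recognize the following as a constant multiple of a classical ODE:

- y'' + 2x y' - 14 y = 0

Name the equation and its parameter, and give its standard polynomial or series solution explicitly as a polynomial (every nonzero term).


All three coefficients share the factor -1; dividing through by -1 gives  y'' - 2x y' + 14 y = 0.
This matches the Hermite equation y'' - 2x y' + 2n y = 0 with 2n = 14, so n = 7; the polynomial solution is H_7(x).
With y = sum_k a_k x^k, matching x^k gives (k+2)(k+1) a_{k+2} = 2(k - n) a_k = 2(k - 7) a_k. The right side vanishes at k = 7, so the series with the parity of 7 terminates at degree 7.
Standard normalization: leading coefficient of H_n is 2^n, so a_7 = 2^7 = 128. Work downward with a_k = (k+1)(k+2) a_{k+2} / (2(k - n)):
  a_5 = (6)(7)(128) / (2(5 - 7)) = 5376/(-4) = -1344
  a_3 = (4)(5)(-1344) / (2(3 - 7)) = -26880/(-8) = 3360
  a_1 = (2)(3)(3360) / (2(1 - 7)) = 20160/(-12) = -1680
Hence H_7(x) = 128 x^7 - 1344 x^5 + 3360 x^3 - 1680 x.

H_7(x); series = 128 x^7 - 1344 x^5 + 3360 x^3 - 1680 x


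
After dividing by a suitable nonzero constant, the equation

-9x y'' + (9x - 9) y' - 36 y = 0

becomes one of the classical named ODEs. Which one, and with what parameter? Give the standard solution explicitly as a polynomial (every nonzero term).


All three coefficients share the factor -9; dividing through by -9 gives  x y'' + (1 - x) y' + 4 y = 0.
This matches the Laguerre equation x y'' + (1 - x) y' + n y = 0 with n = 4; the polynomial solution is L_4(x).
With y = sum_k a_k x^k, matching x^k gives (k+1)k a_{k+1} + (k+1) a_{k+1} - k a_k + n a_k = 0, i.e. (k+1)^2 a_{k+1} = (k - n) a_k = (k - 4) a_k. The right side vanishes at k = 4, so the series terminates at degree 4.
Standard normalization L_n(0) = 1 gives a_0 = 1. Work upward with a_{k+1} = (k - 4) a_k / (k+1)^2:
  a_1 = (0 - 4)(1) / 1^2 = -4/1 = -4
  a_2 = (1 - 4)(-4) / 2^2 = 12/4 = 3
  a_3 = (2 - 4)(3) / 3^2 = -6/9 = -2/3
  a_4 = (3 - 4)(-2/3) / 4^2 = (2/3)/16 = 1/24
Hence L_4(x) = x^4/24 - 2 x^3/3 + 3 x^2 - 4 x + 1.

L_4(x); series = x^4/24 - 2 x^3/3 + 3 x^2 - 4 x + 1


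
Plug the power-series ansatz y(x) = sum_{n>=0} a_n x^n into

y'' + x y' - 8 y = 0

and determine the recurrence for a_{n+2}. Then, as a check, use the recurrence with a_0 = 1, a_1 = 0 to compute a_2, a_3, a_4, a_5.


Substitute y = sum_n a_n x^n.
y''(x) has coefficient (n+2)(n+1) a_{n+2} at x^n;
x y'(x) has coefficient n a_n at x^n (shift);
-8 y(x) has coefficient -8 a_n at x^n.
Matching x^n: (n+2)(n+1) a_{n+2} + (n - 8) a_n = 0.
Thus a_{n+2} = (-n + 8) / ((n+1)(n+2)) * a_n.

Check with a_0 = 1, a_1 = 0 (apply the recurrence for n = 0, 1, 2, 3): a_0 = 1, a_1 = 0, a_2 = 4, a_3 = 0, a_4 = 2, a_5 = 0.

a_(n+2) = (-n + 8) / ((n+1)(n+2)) * a_n; check: a_0 = 1, a_1 = 0, a_2 = 4, a_3 = 0, a_4 = 2, a_5 = 0


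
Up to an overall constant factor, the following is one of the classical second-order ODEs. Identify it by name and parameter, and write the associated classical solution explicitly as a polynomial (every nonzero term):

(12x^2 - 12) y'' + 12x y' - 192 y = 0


All three coefficients share the factor -12; dividing through by -12 gives  (1 - x^2) y'' - x y' + 16 y = 0.
This matches the Chebyshev equation (1 - x^2) y'' - x y' + n^2 y = 0 (note the -x y' term, not -2x y') with n^2 = 16, so n = 4; the polynomial solution is T_4(x).
With y = sum_k a_k x^k, matching x^k gives (k+2)(k+1) a_{k+2} = (k^2 - n^2) a_k = (k - 4)(k + 4) a_k. The right side vanishes at k = 4, so the series with the parity of 4 terminates at degree 4.
Standard normalization: leading coefficient of T_n is 2^(n-1), so a_4 = 2^3 = 8. Work downward with a_k = (k+1)(k+2) a_{k+2} / ((k - 4)(k + 4)):
  a_2 = (3)(4)(8) / ((2 - 4)(2 + 4)) = 96/(-12) = -8
  a_0 = (1)(2)(-8) / ((0 - 4)(0 + 4)) = -16/(-16) = 1
Hence T_4(x) = 8 x^4 - 8 x^2 + 1.

T_4(x); series = 8 x^4 - 8 x^2 + 1


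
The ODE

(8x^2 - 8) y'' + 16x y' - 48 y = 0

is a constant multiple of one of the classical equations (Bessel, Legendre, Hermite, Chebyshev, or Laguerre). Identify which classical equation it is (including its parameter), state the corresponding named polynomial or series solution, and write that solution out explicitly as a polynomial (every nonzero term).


All three coefficients share the factor -8; dividing through by -8 gives  (1 - x^2) y'' - 2x y' + 6 y = 0.
This matches the Legendre equation (1 - x^2) y'' - 2x y' + n(n+1) y = 0 (note the -2x y' term) with n(n+1) = 6, so n = 2; the polynomial solution is P_2(x).
With y = sum_k a_k x^k, matching x^k gives (k+2)(k+1) a_{k+2} = [k(k+1) - n(n+1)] a_k = (k - 2)(k + 3) a_k. The right side vanishes at k = 2, so the series with the parity of 2 terminates at degree 2.
Standard normalization (P_n(1) = 1): leading coefficient (2n)!/(2^n (n!)^2) = 24/(4*4) = 3/2, so a_2 = 3/2. Work downward with a_k = (k+1)(k+2) a_{k+2} / ((k - 2)(k + 3)):
  a_0 = (1)(2)(3/2) / ((0 - 2)(0 + 3)) = 3/(-6) = -1/2
Hence P_2(x) = 3 x^2/2 - 1/2.

P_2(x); series = 3 x^2/2 - 1/2


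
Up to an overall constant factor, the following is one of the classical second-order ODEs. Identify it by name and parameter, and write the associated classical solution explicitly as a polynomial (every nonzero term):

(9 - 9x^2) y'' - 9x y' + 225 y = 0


All three coefficients share the factor 9; dividing through by 9 gives  (1 - x^2) y'' - x y' + 25 y = 0.
This matches the Chebyshev equation (1 - x^2) y'' - x y' + n^2 y = 0 (note the -x y' term, not -2x y') with n^2 = 25, so n = 5; the polynomial solution is T_5(x).
With y = sum_k a_k x^k, matching x^k gives (k+2)(k+1) a_{k+2} = (k^2 - n^2) a_k = (k - 5)(k + 5) a_k. The right side vanishes at k = 5, so the series with the parity of 5 terminates at degree 5.
Standard normalization: leading coefficient of T_n is 2^(n-1), so a_5 = 2^4 = 16. Work downward with a_k = (k+1)(k+2) a_{k+2} / ((k - 5)(k + 5)):
  a_3 = (4)(5)(16) / ((3 - 5)(3 + 5)) = 320/(-16) = -20
  a_1 = (2)(3)(-20) / ((1 - 5)(1 + 5)) = -120/(-24) = 5
Hence T_5(x) = 16 x^5 - 20 x^3 + 5 x.

T_5(x); series = 16 x^5 - 20 x^3 + 5 x


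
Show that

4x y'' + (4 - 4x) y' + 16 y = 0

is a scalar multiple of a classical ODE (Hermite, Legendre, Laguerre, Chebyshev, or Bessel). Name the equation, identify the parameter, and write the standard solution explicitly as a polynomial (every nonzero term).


All three coefficients share the factor 4; dividing through by 4 gives  x y'' + (1 - x) y' + 4 y = 0.
This matches the Laguerre equation x y'' + (1 - x) y' + n y = 0 with n = 4; the polynomial solution is L_4(x).
With y = sum_k a_k x^k, matching x^k gives (k+1)k a_{k+1} + (k+1) a_{k+1} - k a_k + n a_k = 0, i.e. (k+1)^2 a_{k+1} = (k - n) a_k = (k - 4) a_k. The right side vanishes at k = 4, so the series terminates at degree 4.
Standard normalization L_n(0) = 1 gives a_0 = 1. Work upward with a_{k+1} = (k - 4) a_k / (k+1)^2:
  a_1 = (0 - 4)(1) / 1^2 = -4/1 = -4
  a_2 = (1 - 4)(-4) / 2^2 = 12/4 = 3
  a_3 = (2 - 4)(3) / 3^2 = -6/9 = -2/3
  a_4 = (3 - 4)(-2/3) / 4^2 = (2/3)/16 = 1/24
Hence L_4(x) = x^4/24 - 2 x^3/3 + 3 x^2 - 4 x + 1.

L_4(x); series = x^4/24 - 2 x^3/3 + 3 x^2 - 4 x + 1


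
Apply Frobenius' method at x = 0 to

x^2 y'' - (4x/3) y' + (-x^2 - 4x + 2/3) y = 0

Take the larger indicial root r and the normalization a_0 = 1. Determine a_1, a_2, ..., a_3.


Write in Frobenius form y'' + (p(x)/x) y' + (q(x)/x^2) y = 0:
  p(x) = -4/3,  q(x) = -x^2 - 4x + 2/3.
Indicial equation: r(r-1) + (-4/3) r + (2/3) = 0 -> roots r_1 = 2, r_2 = 1/3.
Take r = r_1 = 2. Let y(x) = x^r sum_{n>=0} a_n x^n with a_0 = 1.
Substitute y = x^r sum a_n x^n and match x^{r+n}. The recurrence is
  D(n) a_n - 4 a_{n-1} - 1 a_{n-2} = 0,  where D(n) = (r+n)(r+n-1) + (-4/3)(r+n) + (2/3).
  a_n = [4 a_{n-1} + 1 a_{n-2}] / D(n).
Since the indicial polynomial factors as (r - r_1)(r - r_2), D(n) = (r_1 + n - r_1)(r_1 + n - r_2) = n(n + 5/3).
Evaluating step by step (a_0 = 1):
  n = 1: D(1) = 1(1 + 5/3) = 8/3; numerator = 4(1) = 4; a_1 = (4)/(8/3) = 3/2
  n = 2: D(2) = 2(2 + 5/3) = 22/3; numerator = 4(3/2) + 1(1) = 7; a_2 = (7)/(22/3) = 21/22
  n = 3: D(3) = 3(3 + 5/3) = 14; numerator = 4(21/22) + 1(3/2) = 117/22; a_3 = (117/22)/(14) = 117/308

r = 2; a_0 = 1; a_1 = 3/2; a_2 = 21/22; a_3 = 117/308


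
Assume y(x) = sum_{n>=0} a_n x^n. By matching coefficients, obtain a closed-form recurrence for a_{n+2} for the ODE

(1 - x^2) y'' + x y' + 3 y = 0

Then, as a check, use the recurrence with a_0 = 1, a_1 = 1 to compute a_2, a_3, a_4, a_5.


Substitute y = sum_n a_n x^n.
(1 - 1 x^2) y'' contributes (n+2)(n+1) a_{n+2} - n(n-1) a_n at x^n.
x y'(x) contributes n a_n at x^n.
3 y(x) contributes 3 a_n at x^n.
Matching x^n: (n+2)(n+1) a_{n+2} + (-n(n-1) + n + 3) a_n = 0.
Thus a_{n+2} = (n(n-1) - n - 3) / ((n+1)(n+2)) * a_n.

Check with a_0 = 1, a_1 = 1 (apply the recurrence for n = 0, 1, 2, 3): a_0 = 1, a_1 = 1, a_2 = -3/2, a_3 = -2/3, a_4 = 3/8, a_5 = 0.

a_(n+2) = (n(n-1) - n - 3) / ((n+1)(n+2)) * a_n; check: a_0 = 1, a_1 = 1, a_2 = -3/2, a_3 = -2/3, a_4 = 3/8, a_5 = 0


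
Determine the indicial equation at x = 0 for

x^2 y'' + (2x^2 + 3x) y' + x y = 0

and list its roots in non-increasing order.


Divide by x^2 to reach normal form y'' + P_1(x) y' + P_2(x) y = 0 with P_1(x) = 2 + 3/x and P_2(x) = 1/x.
x = 0 is a singular point because the y'-coefficient 2 + 3/x has a pole at x = 0 and the y-coefficient 1/x has a pole at x = 0.
It is a regular singular point because x P_1(x) = p(x) = 2x + 3 and x^2 P_2(x) = q(x) = x are polynomials, hence analytic at x = 0.
p(0) = 3,  q(0) = 0.
Indicial equation: r(r-1) + p(0) r + q(0) = 0, i.e. r^2 + (p(0) - 1) r + q(0) = 0, i.e. r^2 + 2 r = 0.
Discriminant: (2)^2 - 4(0) = 4, so r = (-2 ± 2)/2.
Solving: r_1 = 0, r_2 = -2.

indicial: r^2 + 2 r = 0; roots r_1 = 0, r_2 = -2


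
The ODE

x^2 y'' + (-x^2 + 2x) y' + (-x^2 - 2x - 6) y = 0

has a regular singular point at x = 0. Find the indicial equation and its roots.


Divide by x^2 to reach normal form y'' + P_1(x) y' + P_2(x) y = 0 with P_1(x) = -1 + 2/x and P_2(x) = -1 - 2/x - 6/x^2.
x = 0 is a singular point because the y'-coefficient -1 + 2/x has a pole at x = 0 and the y-coefficient -1 - 2/x - 6/x^2 has a pole at x = 0.
It is a regular singular point because x P_1(x) = p(x) = 2 - x and x^2 P_2(x) = q(x) = -x^2 - 2x - 6 are polynomials, hence analytic at x = 0.
p(0) = 2,  q(0) = -6.
Indicial equation: r(r-1) + p(0) r + q(0) = 0, i.e. r^2 + (p(0) - 1) r + q(0) = 0, i.e. r^2 + 1 r - 6 = 0.
Discriminant: (1)^2 - 4(-6) = 25, so r = (-1 ± 5)/2.
Solving: r_1 = 2, r_2 = -3.

indicial: r^2 + 1 r - 6 = 0; roots r_1 = 2, r_2 = -3


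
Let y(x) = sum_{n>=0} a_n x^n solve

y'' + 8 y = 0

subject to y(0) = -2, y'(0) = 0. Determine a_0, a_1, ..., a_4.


Ansatz: y(x) = sum_{n>=0} a_n x^n, so y'(x) = sum_{n>=1} n a_n x^(n-1) and y''(x) = sum_{n>=2} n(n-1) a_n x^(n-2).
Substitute into P(x) y'' + Q(x) y' + R(x) y = 0 with P(x) = 1, Q(x) = 0, R(x) = 8, and match powers of x.
Initial conditions: a_0 = -2, a_1 = 0.
Setting the coefficient of each power of x to zero and solving order by order (substituting the coefficients already found):
  x^0: 2 a_2 + 8 a_0 = 0  ->  2 a_2 = -8 a_0 = 16  ->  a_2 = 8
  x^1: 6 a_3 + 8 a_1 = 0  ->  6 a_3 = -8 a_1 = 0  ->  a_3 = 0
  x^2: 12 a_4 + 8 a_2 = 0  ->  12 a_4 = -8 a_2 = -64  ->  a_4 = -16/3
Truncated series: y(x) = -2 + 8 x^2 - (16/3) x^4 + O(x^5).

a_0 = -2; a_1 = 0; a_2 = 8; a_3 = 0; a_4 = -16/3


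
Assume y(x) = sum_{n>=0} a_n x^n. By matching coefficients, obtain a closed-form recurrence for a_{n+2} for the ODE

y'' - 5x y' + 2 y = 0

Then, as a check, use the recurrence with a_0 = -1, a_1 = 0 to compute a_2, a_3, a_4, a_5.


Substitute y = sum_n a_n x^n.
y''(x) has coefficient (n+2)(n+1) a_{n+2} at x^n;
-5 x y'(x) has coefficient -5 n a_n at x^n (shift);
2 y(x) has coefficient 2 a_n at x^n.
Matching x^n: (n+2)(n+1) a_{n+2} + (-5n + 2) a_n = 0.
Thus a_{n+2} = (5n - 2) / ((n+1)(n+2)) * a_n.

Check with a_0 = -1, a_1 = 0 (apply the recurrence for n = 0, 1, 2, 3): a_0 = -1, a_1 = 0, a_2 = 1, a_3 = 0, a_4 = 2/3, a_5 = 0.

a_(n+2) = (5n - 2) / ((n+1)(n+2)) * a_n; check: a_0 = -1, a_1 = 0, a_2 = 1, a_3 = 0, a_4 = 2/3, a_5 = 0


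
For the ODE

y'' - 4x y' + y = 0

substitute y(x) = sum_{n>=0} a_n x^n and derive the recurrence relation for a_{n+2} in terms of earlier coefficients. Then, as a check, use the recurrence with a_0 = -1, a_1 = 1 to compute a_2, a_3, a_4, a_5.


Substitute y = sum_n a_n x^n.
y''(x) has coefficient (n+2)(n+1) a_{n+2} at x^n;
-4 x y'(x) has coefficient -4 n a_n at x^n (shift);
y(x) has coefficient 1 a_n at x^n.
Matching x^n: (n+2)(n+1) a_{n+2} + (-4n + 1) a_n = 0.
Thus a_{n+2} = (4n - 1) / ((n+1)(n+2)) * a_n.

Check with a_0 = -1, a_1 = 1 (apply the recurrence for n = 0, 1, 2, 3): a_0 = -1, a_1 = 1, a_2 = 1/2, a_3 = 1/2, a_4 = 7/24, a_5 = 11/40.

a_(n+2) = (4n - 1) / ((n+1)(n+2)) * a_n; check: a_0 = -1, a_1 = 1, a_2 = 1/2, a_3 = 1/2, a_4 = 7/24, a_5 = 11/40


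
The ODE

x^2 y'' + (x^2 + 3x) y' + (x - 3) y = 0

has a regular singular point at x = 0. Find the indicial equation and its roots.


Divide by x^2 to reach normal form y'' + P_1(x) y' + P_2(x) y = 0 with P_1(x) = 1 + 3/x and P_2(x) = 1/x - 3/x^2.
x = 0 is a singular point because the y'-coefficient 1 + 3/x has a pole at x = 0 and the y-coefficient 1/x - 3/x^2 has a pole at x = 0.
It is a regular singular point because x P_1(x) = p(x) = x + 3 and x^2 P_2(x) = q(x) = x - 3 are polynomials, hence analytic at x = 0.
p(0) = 3,  q(0) = -3.
Indicial equation: r(r-1) + p(0) r + q(0) = 0, i.e. r^2 + (p(0) - 1) r + q(0) = 0, i.e. r^2 + 2 r - 3 = 0.
Discriminant: (2)^2 - 4(-3) = 16, so r = (-2 ± 4)/2.
Solving: r_1 = 1, r_2 = -3.

indicial: r^2 + 2 r - 3 = 0; roots r_1 = 1, r_2 = -3


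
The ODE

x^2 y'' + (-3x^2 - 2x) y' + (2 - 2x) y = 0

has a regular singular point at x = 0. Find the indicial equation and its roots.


Divide by x^2 to reach normal form y'' + P_1(x) y' + P_2(x) y = 0 with P_1(x) = -3 - 2/x and P_2(x) = -2/x + 2/x^2.
x = 0 is a singular point because the y'-coefficient -3 - 2/x has a pole at x = 0 and the y-coefficient -2/x + 2/x^2 has a pole at x = 0.
It is a regular singular point because x P_1(x) = p(x) = -3x - 2 and x^2 P_2(x) = q(x) = 2 - 2x are polynomials, hence analytic at x = 0.
p(0) = -2,  q(0) = 2.
Indicial equation: r(r-1) + p(0) r + q(0) = 0, i.e. r^2 + (p(0) - 1) r + q(0) = 0, i.e. r^2 - 3 r + 2 = 0.
Discriminant: (-3)^2 - 4(2) = 1, so r = (3 ± 1)/2.
Solving: r_1 = 2, r_2 = 1.

indicial: r^2 - 3 r + 2 = 0; roots r_1 = 2, r_2 = 1


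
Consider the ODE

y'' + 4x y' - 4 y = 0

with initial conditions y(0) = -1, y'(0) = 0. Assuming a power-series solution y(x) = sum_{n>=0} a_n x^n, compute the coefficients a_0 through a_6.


Ansatz: y(x) = sum_{n>=0} a_n x^n, so y'(x) = sum_{n>=1} n a_n x^(n-1) and y''(x) = sum_{n>=2} n(n-1) a_n x^(n-2).
Substitute into P(x) y'' + Q(x) y' + R(x) y = 0 with P(x) = 1, Q(x) = 4x, R(x) = -4, and match powers of x.
Initial conditions: a_0 = -1, a_1 = 0.
Setting the coefficient of each power of x to zero and solving order by order (substituting the coefficients already found):
  x^0: 2 a_2 - 4 a_0 = 0  ->  2 a_2 = 4 a_0 = -4  ->  a_2 = -2
  x^1: 6 a_3 = 0  ->  a_3 = 0
  x^2: 12 a_4 + 4 a_2 = 0  ->  12 a_4 = -4 a_2 = 8  ->  a_4 = 2/3
  x^3: 20 a_5 + 8 a_3 = 0  ->  20 a_5 = -8 a_3 = 0  ->  a_5 = 0
  x^4: 30 a_6 + 12 a_4 = 0  ->  30 a_6 = -12 a_4 = -8  ->  a_6 = -4/15
Truncated series: y(x) = -1 - 2 x^2 + (2/3) x^4 - (4/15) x^6 + O(x^7).

a_0 = -1; a_1 = 0; a_2 = -2; a_3 = 0; a_4 = 2/3; a_5 = 0; a_6 = -4/15


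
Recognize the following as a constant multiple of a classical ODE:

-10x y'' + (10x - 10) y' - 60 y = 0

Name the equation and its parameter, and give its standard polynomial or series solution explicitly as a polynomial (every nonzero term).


All three coefficients share the factor -10; dividing through by -10 gives  x y'' + (1 - x) y' + 6 y = 0.
This matches the Laguerre equation x y'' + (1 - x) y' + n y = 0 with n = 6; the polynomial solution is L_6(x).
With y = sum_k a_k x^k, matching x^k gives (k+1)k a_{k+1} + (k+1) a_{k+1} - k a_k + n a_k = 0, i.e. (k+1)^2 a_{k+1} = (k - n) a_k = (k - 6) a_k. The right side vanishes at k = 6, so the series terminates at degree 6.
Standard normalization L_n(0) = 1 gives a_0 = 1. Work upward with a_{k+1} = (k - 6) a_k / (k+1)^2:
  a_1 = (0 - 6)(1) / 1^2 = -6/1 = -6
  a_2 = (1 - 6)(-6) / 2^2 = 30/4 = 15/2
  a_3 = (2 - 6)(15/2) / 3^2 = -30/9 = -10/3
  a_4 = (3 - 6)(-10/3) / 4^2 = 10/16 = 5/8
  a_5 = (4 - 6)(5/8) / 5^2 = (-5/4)/25 = -1/20
  a_6 = (5 - 6)(-1/20) / 6^2 = (1/20)/36 = 1/720
Hence L_6(x) = x^6/720 - x^5/20 + 5 x^4/8 - 10 x^3/3 + 15 x^2/2 - 6 x + 1.

L_6(x); series = x^6/720 - x^5/20 + 5 x^4/8 - 10 x^3/3 + 15 x^2/2 - 6 x + 1


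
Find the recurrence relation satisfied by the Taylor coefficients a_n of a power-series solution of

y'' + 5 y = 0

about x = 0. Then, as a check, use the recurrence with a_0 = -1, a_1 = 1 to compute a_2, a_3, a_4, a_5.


Substitute y = sum_n a_n x^n into y'' + (const) y = 0.
y''(x) = sum_{n>=0} (n+2)(n+1) a_{n+2} x^n.
The ODE becomes sum_n [(n+2)(n+1) a_{n+2} + 5 a_n] x^n = 0.
Setting each coefficient to zero gives the recurrence:
  (n+2)(n+1) a_{n+2} + 5 a_n = 0,
  a_{n+2} = -5 / ((n+1)(n+2)) a_n.

Check with a_0 = -1, a_1 = 1 (apply the recurrence for n = 0, 1, 2, 3): a_0 = -1, a_1 = 1, a_2 = 5/2, a_3 = -5/6, a_4 = -25/24, a_5 = 5/24.

a_{n+2} = -5/((n+1)(n+2)) * a_n; check: a_0 = -1, a_1 = 1, a_2 = 5/2, a_3 = -5/6, a_4 = -25/24, a_5 = 5/24


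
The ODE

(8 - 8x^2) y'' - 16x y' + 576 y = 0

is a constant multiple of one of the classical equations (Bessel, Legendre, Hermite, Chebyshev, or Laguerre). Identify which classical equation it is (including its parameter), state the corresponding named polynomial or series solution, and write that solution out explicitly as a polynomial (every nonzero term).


All three coefficients share the factor 8; dividing through by 8 gives  (1 - x^2) y'' - 2x y' + 72 y = 0.
This matches the Legendre equation (1 - x^2) y'' - 2x y' + n(n+1) y = 0 (note the -2x y' term) with n(n+1) = 72, so n = 8; the polynomial solution is P_8(x).
With y = sum_k a_k x^k, matching x^k gives (k+2)(k+1) a_{k+2} = [k(k+1) - n(n+1)] a_k = (k - 8)(k + 9) a_k. The right side vanishes at k = 8, so the series with the parity of 8 terminates at degree 8.
Standard normalization (P_n(1) = 1): leading coefficient (2n)!/(2^n (n!)^2) = 20922789888000/(256*1625702400) = 6435/128, so a_8 = 6435/128. Work downward with a_k = (k+1)(k+2) a_{k+2} / ((k - 8)(k + 9)):
  a_6 = (7)(8)(6435/128) / ((6 - 8)(6 + 9)) = (45045/16)/(-30) = -3003/32
  a_4 = (5)(6)(-3003/32) / ((4 - 8)(4 + 9)) = (-45045/16)/(-52) = 3465/64
  a_2 = (3)(4)(3465/64) / ((2 - 8)(2 + 9)) = (10395/16)/(-66) = -315/32
  a_0 = (1)(2)(-315/32) / ((0 - 8)(0 + 9)) = (-315/16)/(-72) = 35/128
Hence P_8(x) = 6435 x^8/128 - 3003 x^6/32 + 3465 x^4/64 - 315 x^2/32 + 35/128.

P_8(x); series = 6435 x^8/128 - 3003 x^6/32 + 3465 x^4/64 - 315 x^2/32 + 35/128


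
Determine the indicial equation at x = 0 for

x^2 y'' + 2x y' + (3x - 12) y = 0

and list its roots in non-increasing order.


Divide by x^2 to reach normal form y'' + P_1(x) y' + P_2(x) y = 0 with P_1(x) = 2/x and P_2(x) = 3/x - 12/x^2.
x = 0 is a singular point because the y'-coefficient 2/x has a pole at x = 0 and the y-coefficient 3/x - 12/x^2 has a pole at x = 0.
It is a regular singular point because x P_1(x) = p(x) = 2 and x^2 P_2(x) = q(x) = 3x - 12 are polynomials, hence analytic at x = 0.
p(0) = 2,  q(0) = -12.
Indicial equation: r(r-1) + p(0) r + q(0) = 0, i.e. r^2 + (p(0) - 1) r + q(0) = 0, i.e. r^2 + 1 r - 12 = 0.
Discriminant: (1)^2 - 4(-12) = 49, so r = (-1 ± 7)/2.
Solving: r_1 = 3, r_2 = -4.

indicial: r^2 + 1 r - 12 = 0; roots r_1 = 3, r_2 = -4


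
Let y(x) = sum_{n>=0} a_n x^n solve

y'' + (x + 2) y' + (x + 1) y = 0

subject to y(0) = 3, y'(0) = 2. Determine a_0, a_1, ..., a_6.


Ansatz: y(x) = sum_{n>=0} a_n x^n, so y'(x) = sum_{n>=1} n a_n x^(n-1) and y''(x) = sum_{n>=2} n(n-1) a_n x^(n-2).
Substitute into P(x) y'' + Q(x) y' + R(x) y = 0 with P(x) = 1, Q(x) = x + 2, R(x) = x + 1, and match powers of x.
Initial conditions: a_0 = 3, a_1 = 2.
Setting the coefficient of each power of x to zero and solving order by order (substituting the coefficients already found):
  x^0: 2 a_2 + 2 a_1 + a_0 = 0  ->  2 a_2 = -2 a_1 - a_0 = -7  ->  a_2 = -7/2
  x^1: 6 a_3 + 4 a_2 + 2 a_1 + a_0 = 0  ->  6 a_3 = -4 a_2 - 2 a_1 - a_0 = 7  ->  a_3 = 7/6
  x^2: 12 a_4 + 6 a_3 + 3 a_2 + a_1 = 0  ->  12 a_4 = -6 a_3 - 3 a_2 - a_1 = 3/2  ->  a_4 = 1/8
  x^3: 20 a_5 + 8 a_4 + 4 a_3 + a_2 = 0  ->  20 a_5 = -8 a_4 - 4 a_3 - a_2 = -13/6  ->  a_5 = -13/120
  x^4: 30 a_6 + 10 a_5 + 5 a_4 + a_3 = 0  ->  30 a_6 = -10 a_5 - 5 a_4 - a_3 = -17/24  ->  a_6 = -17/720
Truncated series: y(x) = 3 + 2 x - (7/2) x^2 + (7/6) x^3 + (1/8) x^4 - (13/120) x^5 - (17/720) x^6 + O(x^7).

a_0 = 3; a_1 = 2; a_2 = -7/2; a_3 = 7/6; a_4 = 1/8; a_5 = -13/120; a_6 = -17/720


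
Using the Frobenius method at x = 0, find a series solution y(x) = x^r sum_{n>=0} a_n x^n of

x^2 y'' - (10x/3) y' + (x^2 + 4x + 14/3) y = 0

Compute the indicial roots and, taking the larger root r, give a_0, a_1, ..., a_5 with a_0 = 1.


Write in Frobenius form y'' + (p(x)/x) y' + (q(x)/x^2) y = 0:
  p(x) = -10/3,  q(x) = x^2 + 4x + 14/3.
Indicial equation: r(r-1) + (-10/3) r + (14/3) = 0 -> roots r_1 = 7/3, r_2 = 2.
Take r = r_1 = 7/3. Let y(x) = x^r sum_{n>=0} a_n x^n with a_0 = 1.
Substitute y = x^r sum a_n x^n and match x^{r+n}. The recurrence is
  D(n) a_n + 4 a_{n-1} + 1 a_{n-2} = 0,  where D(n) = (r+n)(r+n-1) + (-10/3)(r+n) + (14/3).
  a_n = [-4 a_{n-1} - 1 a_{n-2}] / D(n).
Since the indicial polynomial factors as (r - r_1)(r - r_2), D(n) = (r_1 + n - r_1)(r_1 + n - r_2) = n(n + 1/3).
Evaluating step by step (a_0 = 1):
  n = 1: D(1) = 1(1 + 1/3) = 4/3; numerator = -4(1) = -4; a_1 = (-4)/(4/3) = -3
  n = 2: D(2) = 2(2 + 1/3) = 14/3; numerator = -4(-3) - 1(1) = 11; a_2 = (11)/(14/3) = 33/14
  n = 3: D(3) = 3(3 + 1/3) = 10; numerator = -4(33/14) - 1(-3) = -45/7; a_3 = (-45/7)/(10) = -9/14
  n = 4: D(4) = 4(4 + 1/3) = 52/3; numerator = -4(-9/14) - 1(33/14) = 3/14; a_4 = (3/14)/(52/3) = 9/728
  n = 5: D(5) = 5(5 + 1/3) = 80/3; numerator = -4(9/728) - 1(-9/14) = 54/91; a_5 = (54/91)/(80/3) = 81/3640

r = 7/3; a_0 = 1; a_1 = -3; a_2 = 33/14; a_3 = -9/14; a_4 = 9/728; a_5 = 81/3640


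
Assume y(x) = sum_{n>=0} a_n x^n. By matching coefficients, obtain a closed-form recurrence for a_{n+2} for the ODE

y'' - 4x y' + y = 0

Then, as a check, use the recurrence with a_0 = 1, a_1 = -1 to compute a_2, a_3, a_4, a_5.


Substitute y = sum_n a_n x^n.
y''(x) has coefficient (n+2)(n+1) a_{n+2} at x^n;
-4 x y'(x) has coefficient -4 n a_n at x^n (shift);
y(x) has coefficient 1 a_n at x^n.
Matching x^n: (n+2)(n+1) a_{n+2} + (-4n + 1) a_n = 0.
Thus a_{n+2} = (4n - 1) / ((n+1)(n+2)) * a_n.

Check with a_0 = 1, a_1 = -1 (apply the recurrence for n = 0, 1, 2, 3): a_0 = 1, a_1 = -1, a_2 = -1/2, a_3 = -1/2, a_4 = -7/24, a_5 = -11/40.

a_(n+2) = (4n - 1) / ((n+1)(n+2)) * a_n; check: a_0 = 1, a_1 = -1, a_2 = -1/2, a_3 = -1/2, a_4 = -7/24, a_5 = -11/40


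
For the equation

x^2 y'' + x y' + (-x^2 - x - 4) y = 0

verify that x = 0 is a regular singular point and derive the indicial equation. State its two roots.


Divide by x^2 to reach normal form y'' + P_1(x) y' + P_2(x) y = 0 with P_1(x) = 1/x and P_2(x) = -1 - 1/x - 4/x^2.
x = 0 is a singular point because the y'-coefficient 1/x has a pole at x = 0 and the y-coefficient -1 - 1/x - 4/x^2 has a pole at x = 0.
It is a regular singular point because x P_1(x) = p(x) = 1 and x^2 P_2(x) = q(x) = -x^2 - x - 4 are polynomials, hence analytic at x = 0.
p(0) = 1,  q(0) = -4.
Indicial equation: r(r-1) + p(0) r + q(0) = 0, i.e. r^2 + (p(0) - 1) r + q(0) = 0, i.e. r^2 - 4 = 0.
Discriminant: (0)^2 - 4(-4) = 16, so r = (0 ± 4)/2.
Solving: r_1 = 2, r_2 = -2.

indicial: r^2 - 4 = 0; roots r_1 = 2, r_2 = -2


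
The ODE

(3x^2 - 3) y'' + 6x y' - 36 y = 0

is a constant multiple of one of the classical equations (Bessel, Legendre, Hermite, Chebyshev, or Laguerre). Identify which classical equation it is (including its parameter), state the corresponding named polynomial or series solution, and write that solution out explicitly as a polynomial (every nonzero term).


All three coefficients share the factor -3; dividing through by -3 gives  (1 - x^2) y'' - 2x y' + 12 y = 0.
This matches the Legendre equation (1 - x^2) y'' - 2x y' + n(n+1) y = 0 (note the -2x y' term) with n(n+1) = 12, so n = 3; the polynomial solution is P_3(x).
With y = sum_k a_k x^k, matching x^k gives (k+2)(k+1) a_{k+2} = [k(k+1) - n(n+1)] a_k = (k - 3)(k + 4) a_k. The right side vanishes at k = 3, so the series with the parity of 3 terminates at degree 3.
Standard normalization (P_n(1) = 1): leading coefficient (2n)!/(2^n (n!)^2) = 720/(8*36) = 5/2, so a_3 = 5/2. Work downward with a_k = (k+1)(k+2) a_{k+2} / ((k - 3)(k + 4)):
  a_1 = (2)(3)(5/2) / ((1 - 3)(1 + 4)) = 15/(-10) = -3/2
Hence P_3(x) = 5 x^3/2 - 3 x/2.

P_3(x); series = 5 x^3/2 - 3 x/2


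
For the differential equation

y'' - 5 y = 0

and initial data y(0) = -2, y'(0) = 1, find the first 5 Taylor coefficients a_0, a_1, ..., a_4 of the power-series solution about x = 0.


Ansatz: y(x) = sum_{n>=0} a_n x^n, so y'(x) = sum_{n>=1} n a_n x^(n-1) and y''(x) = sum_{n>=2} n(n-1) a_n x^(n-2).
Substitute into P(x) y'' + Q(x) y' + R(x) y = 0 with P(x) = 1, Q(x) = 0, R(x) = -5, and match powers of x.
Initial conditions: a_0 = -2, a_1 = 1.
Setting the coefficient of each power of x to zero and solving order by order (substituting the coefficients already found):
  x^0: 2 a_2 - 5 a_0 = 0  ->  2 a_2 = 5 a_0 = -10  ->  a_2 = -5
  x^1: 6 a_3 - 5 a_1 = 0  ->  6 a_3 = 5 a_1 = 5  ->  a_3 = 5/6
  x^2: 12 a_4 - 5 a_2 = 0  ->  12 a_4 = 5 a_2 = -25  ->  a_4 = -25/12
Truncated series: y(x) = -2 + x - 5 x^2 + (5/6) x^3 - (25/12) x^4 + O(x^5).

a_0 = -2; a_1 = 1; a_2 = -5; a_3 = 5/6; a_4 = -25/12


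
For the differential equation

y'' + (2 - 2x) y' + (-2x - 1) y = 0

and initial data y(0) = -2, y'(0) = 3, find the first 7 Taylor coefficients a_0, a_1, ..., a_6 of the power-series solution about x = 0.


Ansatz: y(x) = sum_{n>=0} a_n x^n, so y'(x) = sum_{n>=1} n a_n x^(n-1) and y''(x) = sum_{n>=2} n(n-1) a_n x^(n-2).
Substitute into P(x) y'' + Q(x) y' + R(x) y = 0 with P(x) = 1, Q(x) = 2 - 2x, R(x) = -2x - 1, and match powers of x.
Initial conditions: a_0 = -2, a_1 = 3.
Setting the coefficient of each power of x to zero and solving order by order (substituting the coefficients already found):
  x^0: 2 a_2 + 2 a_1 - a_0 = 0  ->  2 a_2 = -2 a_1 + a_0 = -8  ->  a_2 = -4
  x^1: 6 a_3 + 4 a_2 - 3 a_1 - 2 a_0 = 0  ->  6 a_3 = -4 a_2 + 3 a_1 + 2 a_0 = 21  ->  a_3 = 7/2
  x^2: 12 a_4 + 6 a_3 - 5 a_2 - 2 a_1 = 0  ->  12 a_4 = -6 a_3 + 5 a_2 + 2 a_1 = -35  ->  a_4 = -35/12
  x^3: 20 a_5 + 8 a_4 - 7 a_3 - 2 a_2 = 0  ->  20 a_5 = -8 a_4 + 7 a_3 + 2 a_2 = 239/6  ->  a_5 = 239/120
  x^4: 30 a_6 + 10 a_5 - 9 a_4 - 2 a_3 = 0  ->  30 a_6 = -10 a_5 + 9 a_4 + 2 a_3 = -235/6  ->  a_6 = -47/36
Truncated series: y(x) = -2 + 3 x - 4 x^2 + (7/2) x^3 - (35/12) x^4 + (239/120) x^5 - (47/36) x^6 + O(x^7).

a_0 = -2; a_1 = 3; a_2 = -4; a_3 = 7/2; a_4 = -35/12; a_5 = 239/120; a_6 = -47/36


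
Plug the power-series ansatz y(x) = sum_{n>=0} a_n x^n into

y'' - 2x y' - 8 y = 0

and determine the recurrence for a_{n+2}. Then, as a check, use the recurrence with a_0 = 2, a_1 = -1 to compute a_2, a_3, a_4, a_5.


Substitute y = sum_n a_n x^n.
y''(x) has coefficient (n+2)(n+1) a_{n+2} at x^n;
-2 x y'(x) has coefficient -2 n a_n at x^n (shift);
-8 y(x) has coefficient -8 a_n at x^n.
Matching x^n: (n+2)(n+1) a_{n+2} + (-2n - 8) a_n = 0.
Thus a_{n+2} = (2n + 8) / ((n+1)(n+2)) * a_n.

Check with a_0 = 2, a_1 = -1 (apply the recurrence for n = 0, 1, 2, 3): a_0 = 2, a_1 = -1, a_2 = 8, a_3 = -5/3, a_4 = 8, a_5 = -7/6.

a_(n+2) = (2n + 8) / ((n+1)(n+2)) * a_n; check: a_0 = 2, a_1 = -1, a_2 = 8, a_3 = -5/3, a_4 = 8, a_5 = -7/6


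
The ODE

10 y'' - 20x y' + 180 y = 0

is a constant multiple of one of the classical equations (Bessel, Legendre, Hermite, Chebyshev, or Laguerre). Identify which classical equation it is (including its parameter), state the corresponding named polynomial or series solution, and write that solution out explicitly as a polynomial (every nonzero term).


All three coefficients share the factor 10; dividing through by 10 gives  y'' - 2x y' + 18 y = 0.
This matches the Hermite equation y'' - 2x y' + 2n y = 0 with 2n = 18, so n = 9; the polynomial solution is H_9(x).
With y = sum_k a_k x^k, matching x^k gives (k+2)(k+1) a_{k+2} = 2(k - n) a_k = 2(k - 9) a_k. The right side vanishes at k = 9, so the series with the parity of 9 terminates at degree 9.
Standard normalization: leading coefficient of H_n is 2^n, so a_9 = 2^9 = 512. Work downward with a_k = (k+1)(k+2) a_{k+2} / (2(k - n)):
  a_7 = (8)(9)(512) / (2(7 - 9)) = 36864/(-4) = -9216
  a_5 = (6)(7)(-9216) / (2(5 - 9)) = -387072/(-8) = 48384
  a_3 = (4)(5)(48384) / (2(3 - 9)) = 967680/(-12) = -80640
  a_1 = (2)(3)(-80640) / (2(1 - 9)) = -483840/(-16) = 30240
Hence H_9(x) = 512 x^9 - 9216 x^7 + 48384 x^5 - 80640 x^3 + 30240 x.

H_9(x); series = 512 x^9 - 9216 x^7 + 48384 x^5 - 80640 x^3 + 30240 x


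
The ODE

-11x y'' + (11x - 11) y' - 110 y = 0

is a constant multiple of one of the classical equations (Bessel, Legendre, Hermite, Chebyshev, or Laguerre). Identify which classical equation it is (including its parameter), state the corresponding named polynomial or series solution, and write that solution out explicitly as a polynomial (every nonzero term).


All three coefficients share the factor -11; dividing through by -11 gives  x y'' + (1 - x) y' + 10 y = 0.
This matches the Laguerre equation x y'' + (1 - x) y' + n y = 0 with n = 10; the polynomial solution is L_10(x).
With y = sum_k a_k x^k, matching x^k gives (k+1)k a_{k+1} + (k+1) a_{k+1} - k a_k + n a_k = 0, i.e. (k+1)^2 a_{k+1} = (k - n) a_k = (k - 10) a_k. The right side vanishes at k = 10, so the series terminates at degree 10.
Standard normalization L_n(0) = 1 gives a_0 = 1. Work upward with a_{k+1} = (k - 10) a_k / (k+1)^2:
  a_1 = (0 - 10)(1) / 1^2 = -10/1 = -10
  a_2 = (1 - 10)(-10) / 2^2 = 90/4 = 45/2
  a_3 = (2 - 10)(45/2) / 3^2 = -180/9 = -20
  a_4 = (3 - 10)(-20) / 4^2 = 140/16 = 35/4
  a_5 = (4 - 10)(35/4) / 5^2 = (-105/2)/25 = -21/10
  a_6 = (5 - 10)(-21/10) / 6^2 = (21/2)/36 = 7/24
  a_7 = (6 - 10)(7/24) / 7^2 = (-7/6)/49 = -1/42
  a_8 = (7 - 10)(-1/42) / 8^2 = (1/14)/64 = 1/896
  a_9 = (8 - 10)(1/896) / 9^2 = (-1/448)/81 = -1/36288
  a_10 = (9 - 10)(-1/36288) / 10^2 = (1/36288)/100 = 1/3628800
Hence L_10(x) = x^10/3628800 - x^9/36288 + x^8/896 - x^7/42 + 7 x^6/24 - 21 x^5/10 + 35 x^4/4 - 20 x^3 + 45 x^2/2 - 10 x + 1.

L_10(x); series = x^10/3628800 - x^9/36288 + x^8/896 - x^7/42 + 7 x^6/24 - 21 x^5/10 + 35 x^4/4 - 20 x^3 + 45 x^2/2 - 10 x + 1
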